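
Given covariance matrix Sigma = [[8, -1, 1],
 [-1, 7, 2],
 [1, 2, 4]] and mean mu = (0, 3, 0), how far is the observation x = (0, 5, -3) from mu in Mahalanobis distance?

Step 1 — centre the observation: (x - mu) = (0, 2, -3).

Step 2 — invert Sigma (cofactor / det for 3×3, or solve directly):
  Sigma^{-1} = [[0.1356, 0.0339, -0.0508],
 [0.0339, 0.1751, -0.096],
 [-0.0508, -0.096, 0.3107]].

Step 3 — form the quadratic (x - mu)^T · Sigma^{-1} · (x - mu):
  Sigma^{-1} · (x - mu) = (0.2203, 0.6384, -1.1243).
  (x - mu)^T · [Sigma^{-1} · (x - mu)] = (0)·(0.2203) + (2)·(0.6384) + (-3)·(-1.1243) = 4.6497.

Step 4 — take square root: d = √(4.6497) ≈ 2.1563.

d(x, mu) = √(4.6497) ≈ 2.1563


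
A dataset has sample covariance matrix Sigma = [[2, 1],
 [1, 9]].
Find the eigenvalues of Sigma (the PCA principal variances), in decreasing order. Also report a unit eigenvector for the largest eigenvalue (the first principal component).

Step 1 — characteristic polynomial of 2×2 Sigma:
  det(Sigma - λI) = λ² - trace · λ + det = 0.
  trace = 2 + 9 = 11, det = 2·9 - (1)² = 17.
Step 2 — discriminant:
  Δ = trace² - 4·det = 121 - 68 = 53.
Step 3 — eigenvalues:
  λ = (trace ± √Δ)/2 = (11 ± 7.2801)/2,
  λ_1 = 9.1401,  λ_2 = 1.8599.

Step 4 — unit eigenvector for λ_1: solve (Sigma - λ_1 I)v = 0. First row:
  (2 - 9.1401)·v_x + (1)·v_y = 0, i.e. (-7.1401)·v_x + (1)·v_y = 0,
  so v ∝ (b, λ_1 - a) = (1, 7.1401) = u.
  ||u|| = √((1)² + (7.1401)²) = √(51.9804) ≈ 7.2097,
  v_1 = u/||u|| ≈ (0.1387, 0.9903) (||v_1|| = 1).

λ_1 = 9.1401,  λ_2 = 1.8599;  v_1 ≈ (0.1387, 0.9903)


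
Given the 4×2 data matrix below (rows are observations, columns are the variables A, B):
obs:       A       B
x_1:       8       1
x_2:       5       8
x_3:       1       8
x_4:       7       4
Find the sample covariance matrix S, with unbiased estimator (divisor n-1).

Step 1 — column means:
  mean(A) = (8 + 5 + 1 + 7) / 4 = 21/4 = 5.25
  mean(B) = (1 + 8 + 8 + 4) / 4 = 21/4 = 5.25

Step 2 — sample covariance S[i,j] = (1/(n-1)) · Σ_k (x_{k,i} - mean_i) · (x_{k,j} - mean_j), with n-1 = 3.
  S[A,A] = ((2.75)·(2.75) + (-0.25)·(-0.25) + (-4.25)·(-4.25) + (1.75)·(1.75)) / 3 = 28.75/3 = 9.5833
  S[A,B] = ((2.75)·(-4.25) + (-0.25)·(2.75) + (-4.25)·(2.75) + (1.75)·(-1.25)) / 3 = -26.25/3 = -8.75
  S[B,B] = ((-4.25)·(-4.25) + (2.75)·(2.75) + (2.75)·(2.75) + (-1.25)·(-1.25)) / 3 = 34.75/3 = 11.5833

S is symmetric (S[j,i] = S[i,j]). Assembling:

S = [[9.5833, -8.75],
 [-8.75, 11.5833]]


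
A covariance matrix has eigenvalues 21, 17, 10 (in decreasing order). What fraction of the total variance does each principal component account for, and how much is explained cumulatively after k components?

Step 1 — total variance = trace(Sigma) = Σ λ_i = 21 + 17 + 10 = 48.

Step 2 — fraction explained by component i = λ_i / Σ λ:
  PC1: 21/48 = 0.4375
  PC2: 17/48 = 0.3542
  PC3: 10/48 = 0.2083

Step 3 — cumulative fraction after k components = (λ_1 + ... + λ_k) / Σ λ:
  k = 1: 21/48 = 0.4375
  k = 2: (21 + 17)/48 = 38/48 = 0.7917
  k = 3: (21 + 17 + 10)/48 = 48/48 = 1

Summary (fraction, with percent):

explained: PC1 0.4375 (43.75%), PC2 0.3542 (35.42%), PC3 0.2083 (20.83%);  cumulative: 0.4375, 0.7917, 1


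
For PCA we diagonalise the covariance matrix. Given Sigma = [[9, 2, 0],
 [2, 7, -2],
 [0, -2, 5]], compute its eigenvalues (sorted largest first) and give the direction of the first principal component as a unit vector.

Step 1 — characteristic polynomial p(λ) = det(λI - Sigma) = λ³ - tr·λ² + c_1·λ - det, where tr = trace, c_1 = sum of the principal 2×2 minors, det = det(Sigma):
  tr = 9 + 7 + 5 = 21,
  c_1 = (9·7 - (2)²) + (9·5 - (0)²) + (7·5 - (-2)²) = 59 + 45 + 31 = 135,
  det = 9·(7·5 - (-2)²) - (2)·((2)·5 - (-2)·(0)) + (0)·((2)·(-2) - 7·(0)) = 9·(31) - (2)·(10) + (0)·(-4) = 259.
  So p(λ) = λ³ - 21λ² + 135λ - 259.
Step 2 — look for an integer root (rational root theorem: any rational root is an integer divisor of 259). Testing λ = 7:
  p(7) = 343 - 1029 + 945 - 259 = 0  ✓
  Dividing out (λ - 7): p(λ) = (λ - 7)(λ² - 14λ + 37).
Step 3 — remaining eigenvalues from the quadratic λ² - 14λ + 37 = 0:
  Δ = 14² - 4·37 = 196 - 148 = 48,  λ = (14 ± √48)/2 = (14 ± 6.9282)/2 ≈ 10.4641 or 3.5359.
  Sorted: λ_1 = 10.4641,  λ_2 = 7,  λ_3 = 3.5359  (check: sum = 21 = tr ✓).

Step 4 — unit eigenvector for λ_1 ≈ 10.4641: v spans the null space of (Sigma - λ_1 I), whose rows are
  r_1 = (-1.4641, 2, 0),  r_2 = (2, -3.4641, -2),  r_3 = (0, -2, -5.4641).
  v is orthogonal to every row, so take v ∝ r_1 × r_2 = ((2)·(-2) - (0)·(-3.4641), (0)·(2) - (-1.4641)·(-2), (-1.4641)·(-3.4641) - (2)·(2)) ≈ (-4, -2.9282, 1.0718).
  Rescale (multiply by -1 so the first nonzero entry is positive): u = (4, 2.9282, -1.0718).
  ||u|| = √((4)² + (2.9282)² + (-1.0718)²) = √(25.7231) ≈ 5.0718,  v_1 = u/||u|| ≈ (0.7887, 0.5774, -0.2113) (||v_1|| = 1).

λ_1 = 10.4641,  λ_2 = 7,  λ_3 = 3.5359;  v_1 ≈ (0.7887, 0.5774, -0.2113)


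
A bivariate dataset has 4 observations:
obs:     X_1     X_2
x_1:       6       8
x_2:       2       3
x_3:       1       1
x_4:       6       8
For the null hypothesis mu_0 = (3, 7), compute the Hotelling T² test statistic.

Step 1 — sample mean vector:
  mean(X_1) = (6 + 2 + 1 + 6) / 4 = 15/4 = 3.75
  mean(X_2) = (8 + 3 + 1 + 8) / 4 = 20/4 = 5
  x̄ = (3.75, 5),  deviation x̄ - mu_0 = (3.75, 5) - (3, 7) = (0.75, -2).

Step 2 — sample covariance matrix, S[i,j] = (1/(n-1)) · Σ_k (x_{k,i} - mean_i) · (x_{k,j} - mean_j), divisor n-1 = 3:
  S[X_1,X_1] = ((2.25)·(2.25) + (-1.75)·(-1.75) + (-2.75)·(-2.75) + (2.25)·(2.25)) / 3 = 20.75/3 = 6.9167
  S[X_1,X_2] = ((2.25)·(3) + (-1.75)·(-2) + (-2.75)·(-4) + (2.25)·(3)) / 3 = 28/3 = 9.3333
  S[X_2,X_2] = ((3)·(3) + (-2)·(-2) + (-4)·(-4) + (3)·(3)) / 3 = 38/3 = 12.6667
  S = [[6.9167, 9.3333],
 [9.3333, 12.6667]].

Step 3 — invert S. det(S) = 6.9167·12.6667 - (9.3333)² = 0.5.
  S^{-1} = (1/det) · [[d, -b], [-b, a]] = [[25.3333, -18.6667],
 [-18.6667, 13.8333]].

Step 4 — quadratic form (x̄ - mu_0)^T · S^{-1} · (x̄ - mu_0):
  S^{-1} · (x̄ - mu_0) = (56.3333, -41.6667),
  (x̄ - mu_0)^T · [...] = (0.75)·(56.3333) + (-2)·(-41.6667) = 125.5833.

Step 5 — scale by n: T² = 4 · 125.5833 = 502.3333.

T² ≈ 502.3333


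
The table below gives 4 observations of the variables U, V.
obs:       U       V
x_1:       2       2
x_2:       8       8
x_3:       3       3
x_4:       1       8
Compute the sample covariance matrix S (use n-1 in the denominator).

Step 1 — column means:
  mean(U) = (2 + 8 + 3 + 1) / 4 = 14/4 = 3.5
  mean(V) = (2 + 8 + 3 + 8) / 4 = 21/4 = 5.25

Step 2 — sample covariance S[i,j] = (1/(n-1)) · Σ_k (x_{k,i} - mean_i) · (x_{k,j} - mean_j), with n-1 = 3.
  S[U,U] = ((-1.5)·(-1.5) + (4.5)·(4.5) + (-0.5)·(-0.5) + (-2.5)·(-2.5)) / 3 = 29/3 = 9.6667
  S[U,V] = ((-1.5)·(-3.25) + (4.5)·(2.75) + (-0.5)·(-2.25) + (-2.5)·(2.75)) / 3 = 11.5/3 = 3.8333
  S[V,V] = ((-3.25)·(-3.25) + (2.75)·(2.75) + (-2.25)·(-2.25) + (2.75)·(2.75)) / 3 = 30.75/3 = 10.25

S is symmetric (S[j,i] = S[i,j]). Assembling:

S = [[9.6667, 3.8333],
 [3.8333, 10.25]]


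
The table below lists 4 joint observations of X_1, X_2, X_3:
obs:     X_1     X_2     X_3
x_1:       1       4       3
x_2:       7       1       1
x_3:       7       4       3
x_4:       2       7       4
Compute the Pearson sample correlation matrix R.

Step 1 — column means:
  mean(X_1) = (1 + 7 + 7 + 2) / 4 = 17/4 = 4.25
  mean(X_2) = (4 + 1 + 4 + 7) / 4 = 16/4 = 4
  mean(X_3) = (3 + 1 + 3 + 4) / 4 = 11/4 = 2.75

Step 2 — sample variances and covariances s[i,j] = (1/(n-1)) · Σ_k (x_{k,i} - mean_i) · (x_{k,j} - mean_j), with n-1 = 3:
  s[X_1,X_1] = ((-3.25)·(-3.25) + (2.75)·(2.75) + (2.75)·(2.75) + (-2.25)·(-2.25)) / 3 = 30.75/3 = 10.25
  s[X_1,X_2] = ((-3.25)·(0) + (2.75)·(-3) + (2.75)·(0) + (-2.25)·(3)) / 3 = -15/3 = -5
  s[X_1,X_3] = ((-3.25)·(0.25) + (2.75)·(-1.75) + (2.75)·(0.25) + (-2.25)·(1.25)) / 3 = -7.75/3 = -2.5833
  s[X_2,X_2] = ((0)·(0) + (-3)·(-3) + (0)·(0) + (3)·(3)) / 3 = 18/3 = 6
  s[X_2,X_3] = ((0)·(0.25) + (-3)·(-1.75) + (0)·(0.25) + (3)·(1.25)) / 3 = 9/3 = 3
  s[X_3,X_3] = ((0.25)·(0.25) + (-1.75)·(-1.75) + (0.25)·(0.25) + (1.25)·(1.25)) / 3 = 4.75/3 = 1.5833
  Sample standard deviations s_i = √(s[i,i]):
  s(X_1) = √(10.25) = 3.2016
  s(X_2) = √(6) = 2.4495
  s(X_3) = √(1.5833) = 1.2583

Step 3 — r_{ij} = s_{ij} / (s_i · s_j):
  r[X_1,X_1] = 1 (diagonal).
  r[X_1,X_2] = -5 / (3.2016 · 2.4495) = -5 / 7.8422 = -0.6376
  r[X_1,X_3] = -2.5833 / (3.2016 · 1.2583) = -2.5833 / 4.0285 = -0.6413
  r[X_2,X_2] = 1 (diagonal).
  r[X_2,X_3] = 3 / (2.4495 · 1.2583) = 3 / 3.0822 = 0.9733
  r[X_3,X_3] = 1 (diagonal).

R is symmetric with unit diagonal. Assembling:

R = [[1, -0.6376, -0.6413],
 [-0.6376, 1, 0.9733],
 [-0.6413, 0.9733, 1]]


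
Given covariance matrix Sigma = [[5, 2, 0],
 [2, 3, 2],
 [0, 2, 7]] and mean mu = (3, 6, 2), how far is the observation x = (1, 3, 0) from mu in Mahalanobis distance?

Step 1 — centre the observation: (x - mu) = (-2, -3, -2).

Step 2 — invert Sigma (cofactor / det for 3×3, or solve directly):
  Sigma^{-1} = [[0.2982, -0.2456, 0.0702],
 [-0.2456, 0.614, -0.1754],
 [0.0702, -0.1754, 0.193]].

Step 3 — form the quadratic (x - mu)^T · Sigma^{-1} · (x - mu):
  Sigma^{-1} · (x - mu) = (0, -1, 0).
  (x - mu)^T · [Sigma^{-1} · (x - mu)] = (-2)·(0) + (-3)·(-1) + (-2)·(0) = 3.

Step 4 — take square root: d = √(3) ≈ 1.7321.

d(x, mu) = √(3) ≈ 1.7321


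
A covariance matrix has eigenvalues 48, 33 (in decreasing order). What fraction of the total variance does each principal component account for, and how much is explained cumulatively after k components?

Step 1 — total variance = trace(Sigma) = Σ λ_i = 48 + 33 = 81.

Step 2 — fraction explained by component i = λ_i / Σ λ:
  PC1: 48/81 = 0.5926
  PC2: 33/81 = 0.4074

Step 3 — cumulative fraction after k components = (λ_1 + ... + λ_k) / Σ λ:
  k = 1: 48/81 = 0.5926
  k = 2: (48 + 33)/81 = 81/81 = 1

Summary (fraction, with percent):

explained: PC1 0.5926 (59.26%), PC2 0.4074 (40.74%);  cumulative: 0.5926, 1


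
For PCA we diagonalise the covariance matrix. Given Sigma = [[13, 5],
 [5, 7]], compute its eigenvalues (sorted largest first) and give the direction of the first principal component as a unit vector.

Step 1 — characteristic polynomial of 2×2 Sigma:
  det(Sigma - λI) = λ² - trace · λ + det = 0.
  trace = 13 + 7 = 20, det = 13·7 - (5)² = 66.
Step 2 — discriminant:
  Δ = trace² - 4·det = 400 - 264 = 136.
Step 3 — eigenvalues:
  λ = (trace ± √Δ)/2 = (20 ± 11.6619)/2,
  λ_1 = 15.831,  λ_2 = 4.169.

Step 4 — unit eigenvector for λ_1: solve (Sigma - λ_1 I)v = 0. First row:
  (13 - 15.831)·v_x + (5)·v_y = 0, i.e. (-2.831)·v_x + (5)·v_y = 0,
  so v ∝ (b, λ_1 - a) = (5, 2.831) = u.
  ||u|| = √((5)² + (2.831)²) = √(33.0143) ≈ 5.7458,
  v_1 = u/||u|| ≈ (0.8702, 0.4927) (||v_1|| = 1).

λ_1 = 15.831,  λ_2 = 4.169;  v_1 ≈ (0.8702, 0.4927)


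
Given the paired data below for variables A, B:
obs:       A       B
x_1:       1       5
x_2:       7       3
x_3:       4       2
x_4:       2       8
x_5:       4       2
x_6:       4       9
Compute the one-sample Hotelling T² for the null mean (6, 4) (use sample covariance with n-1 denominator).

Step 1 — sample mean vector:
  mean(A) = (1 + 7 + 4 + 2 + 4 + 4) / 6 = 22/6 = 3.6667
  mean(B) = (5 + 3 + 2 + 8 + 2 + 9) / 6 = 29/6 = 4.8333
  x̄ = (3.6667, 4.8333),  deviation x̄ - mu_0 = (3.6667, 4.8333) - (6, 4) = (-2.3333, 0.8333).

Step 2 — sample covariance matrix, S[i,j] = (1/(n-1)) · Σ_k (x_{k,i} - mean_i) · (x_{k,j} - mean_j), divisor n-1 = 5:
  S[A,A] = ((-2.6667)·(-2.6667) + (3.3333)·(3.3333) + (0.3333)·(0.3333) + (-1.6667)·(-1.6667) + (0.3333)·(0.3333) + (0.3333)·(0.3333)) / 5 = 21.3333/5 = 4.2667
  S[A,B] = ((-2.6667)·(0.1667) + (3.3333)·(-1.8333) + (0.3333)·(-2.8333) + (-1.6667)·(3.1667) + (0.3333)·(-2.8333) + (0.3333)·(4.1667)) / 5 = -12.3333/5 = -2.4667
  S[B,B] = ((0.1667)·(0.1667) + (-1.8333)·(-1.8333) + (-2.8333)·(-2.8333) + (3.1667)·(3.1667) + (-2.8333)·(-2.8333) + (4.1667)·(4.1667)) / 5 = 46.8333/5 = 9.3667
  S = [[4.2667, -2.4667],
 [-2.4667, 9.3667]].

Step 3 — invert S. det(S) = 4.2667·9.3667 - (-2.4667)² = 33.88.
  S^{-1} = (1/det) · [[d, -b], [-b, a]] = [[0.2765, 0.0728],
 [0.0728, 0.1259]].

Step 4 — quadratic form (x̄ - mu_0)^T · S^{-1} · (x̄ - mu_0):
  S^{-1} · (x̄ - mu_0) = (-0.5844, -0.0649),
  (x̄ - mu_0)^T · [...] = (-2.3333)·(-0.5844) + (0.8333)·(-0.0649) = 1.3095.

Step 5 — scale by n: T² = 6 · 1.3095 = 7.8571.

T² ≈ 7.8571


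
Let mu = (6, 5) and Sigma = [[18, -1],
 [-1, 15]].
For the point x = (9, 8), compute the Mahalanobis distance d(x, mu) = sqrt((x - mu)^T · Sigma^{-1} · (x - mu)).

Step 1 — centre the observation: (x - mu) = (3, 3).

Step 2 — invert Sigma. det(Sigma) = 18·15 - (-1)² = 269.
  Sigma^{-1} = (1/det) · [[d, -b], [-b, a]] = [[0.0558, 0.0037],
 [0.0037, 0.0669]].

Step 3 — form the quadratic (x - mu)^T · Sigma^{-1} · (x - mu):
  Sigma^{-1} · (x - mu) = (0.1784, 0.2119).
  (x - mu)^T · [Sigma^{-1} · (x - mu)] = (3)·(0.1784) + (3)·(0.2119) = 1.171.

Step 4 — take square root: d = √(1.171) ≈ 1.0821.

d(x, mu) = √(1.171) ≈ 1.0821


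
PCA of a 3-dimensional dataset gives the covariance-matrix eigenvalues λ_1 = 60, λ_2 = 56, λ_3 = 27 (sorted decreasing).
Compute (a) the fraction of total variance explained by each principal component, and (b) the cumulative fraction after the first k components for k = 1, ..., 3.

Step 1 — total variance = trace(Sigma) = Σ λ_i = 60 + 56 + 27 = 143.

Step 2 — fraction explained by component i = λ_i / Σ λ:
  PC1: 60/143 = 0.4196
  PC2: 56/143 = 0.3916
  PC3: 27/143 = 0.1888

Step 3 — cumulative fraction after k components = (λ_1 + ... + λ_k) / Σ λ:
  k = 1: 60/143 = 0.4196
  k = 2: (60 + 56)/143 = 116/143 = 0.8112
  k = 3: (60 + 56 + 27)/143 = 143/143 = 1

Summary (fraction, with percent):

explained: PC1 0.4196 (41.96%), PC2 0.3916 (39.16%), PC3 0.1888 (18.88%);  cumulative: 0.4196, 0.8112, 1


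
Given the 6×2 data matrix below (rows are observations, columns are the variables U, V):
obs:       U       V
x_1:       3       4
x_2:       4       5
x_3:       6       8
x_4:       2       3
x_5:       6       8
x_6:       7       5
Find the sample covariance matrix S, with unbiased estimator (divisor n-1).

Step 1 — column means:
  mean(U) = (3 + 4 + 6 + 2 + 6 + 7) / 6 = 28/6 = 4.6667
  mean(V) = (4 + 5 + 8 + 3 + 8 + 5) / 6 = 33/6 = 5.5

Step 2 — sample covariance S[i,j] = (1/(n-1)) · Σ_k (x_{k,i} - mean_i) · (x_{k,j} - mean_j), with n-1 = 5.
  S[U,U] = ((-1.6667)·(-1.6667) + (-0.6667)·(-0.6667) + (1.3333)·(1.3333) + (-2.6667)·(-2.6667) + (1.3333)·(1.3333) + (2.3333)·(2.3333)) / 5 = 19.3333/5 = 3.8667
  S[U,V] = ((-1.6667)·(-1.5) + (-0.6667)·(-0.5) + (1.3333)·(2.5) + (-2.6667)·(-2.5) + (1.3333)·(2.5) + (2.3333)·(-0.5)) / 5 = 15/5 = 3
  S[V,V] = ((-1.5)·(-1.5) + (-0.5)·(-0.5) + (2.5)·(2.5) + (-2.5)·(-2.5) + (2.5)·(2.5) + (-0.5)·(-0.5)) / 5 = 21.5/5 = 4.3

S is symmetric (S[j,i] = S[i,j]). Assembling:

S = [[3.8667, 3],
 [3, 4.3]]


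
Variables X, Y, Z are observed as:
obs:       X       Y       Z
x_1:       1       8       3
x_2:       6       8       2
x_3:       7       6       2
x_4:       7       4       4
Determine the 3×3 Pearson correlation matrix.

Step 1 — column means:
  mean(X) = (1 + 6 + 7 + 7) / 4 = 21/4 = 5.25
  mean(Y) = (8 + 8 + 6 + 4) / 4 = 26/4 = 6.5
  mean(Z) = (3 + 2 + 2 + 4) / 4 = 11/4 = 2.75

Step 2 — sample variances and covariances s[i,j] = (1/(n-1)) · Σ_k (x_{k,i} - mean_i) · (x_{k,j} - mean_j), with n-1 = 3:
  s[X,X] = ((-4.25)·(-4.25) + (0.75)·(0.75) + (1.75)·(1.75) + (1.75)·(1.75)) / 3 = 24.75/3 = 8.25
  s[X,Y] = ((-4.25)·(1.5) + (0.75)·(1.5) + (1.75)·(-0.5) + (1.75)·(-2.5)) / 3 = -10.5/3 = -3.5
  s[X,Z] = ((-4.25)·(0.25) + (0.75)·(-0.75) + (1.75)·(-0.75) + (1.75)·(1.25)) / 3 = -0.75/3 = -0.25
  s[Y,Y] = ((1.5)·(1.5) + (1.5)·(1.5) + (-0.5)·(-0.5) + (-2.5)·(-2.5)) / 3 = 11/3 = 3.6667
  s[Y,Z] = ((1.5)·(0.25) + (1.5)·(-0.75) + (-0.5)·(-0.75) + (-2.5)·(1.25)) / 3 = -3.5/3 = -1.1667
  s[Z,Z] = ((0.25)·(0.25) + (-0.75)·(-0.75) + (-0.75)·(-0.75) + (1.25)·(1.25)) / 3 = 2.75/3 = 0.9167
  Sample standard deviations s_i = √(s[i,i]):
  s(X) = √(8.25) = 2.8723
  s(Y) = √(3.6667) = 1.9149
  s(Z) = √(0.9167) = 0.9574

Step 3 — r_{ij} = s_{ij} / (s_i · s_j):
  r[X,X] = 1 (diagonal).
  r[X,Y] = -3.5 / (2.8723 · 1.9149) = -3.5 / 5.5 = -0.6364
  r[X,Z] = -0.25 / (2.8723 · 0.9574) = -0.25 / 2.75 = -0.0909
  r[Y,Y] = 1 (diagonal).
  r[Y,Z] = -1.1667 / (1.9149 · 0.9574) = -1.1667 / 1.8333 = -0.6364
  r[Z,Z] = 1 (diagonal).

R is symmetric with unit diagonal. Assembling:

R = [[1, -0.6364, -0.0909],
 [-0.6364, 1, -0.6364],
 [-0.0909, -0.6364, 1]]


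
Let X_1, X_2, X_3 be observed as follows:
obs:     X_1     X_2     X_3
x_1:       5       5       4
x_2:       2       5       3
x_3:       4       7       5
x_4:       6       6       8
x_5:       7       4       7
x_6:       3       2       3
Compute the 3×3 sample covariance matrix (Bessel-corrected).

Step 1 — column means:
  mean(X_1) = (5 + 2 + 4 + 6 + 7 + 3) / 6 = 27/6 = 4.5
  mean(X_2) = (5 + 5 + 7 + 6 + 4 + 2) / 6 = 29/6 = 4.8333
  mean(X_3) = (4 + 3 + 5 + 8 + 7 + 3) / 6 = 30/6 = 5

Step 2 — sample covariance S[i,j] = (1/(n-1)) · Σ_k (x_{k,i} - mean_i) · (x_{k,j} - mean_j), with n-1 = 5.
  S[X_1,X_1] = ((0.5)·(0.5) + (-2.5)·(-2.5) + (-0.5)·(-0.5) + (1.5)·(1.5) + (2.5)·(2.5) + (-1.5)·(-1.5)) / 5 = 17.5/5 = 3.5
  S[X_1,X_2] = ((0.5)·(0.1667) + (-2.5)·(0.1667) + (-0.5)·(2.1667) + (1.5)·(1.1667) + (2.5)·(-0.8333) + (-1.5)·(-2.8333)) / 5 = 2.5/5 = 0.5
  S[X_1,X_3] = ((0.5)·(-1) + (-2.5)·(-2) + (-0.5)·(0) + (1.5)·(3) + (2.5)·(2) + (-1.5)·(-2)) / 5 = 17/5 = 3.4
  S[X_2,X_2] = ((0.1667)·(0.1667) + (0.1667)·(0.1667) + (2.1667)·(2.1667) + (1.1667)·(1.1667) + (-0.8333)·(-0.8333) + (-2.8333)·(-2.8333)) / 5 = 14.8333/5 = 2.9667
  S[X_2,X_3] = ((0.1667)·(-1) + (0.1667)·(-2) + (2.1667)·(0) + (1.1667)·(3) + (-0.8333)·(2) + (-2.8333)·(-2)) / 5 = 7/5 = 1.4
  S[X_3,X_3] = ((-1)·(-1) + (-2)·(-2) + (0)·(0) + (3)·(3) + (2)·(2) + (-2)·(-2)) / 5 = 22/5 = 4.4

S is symmetric (S[j,i] = S[i,j]). Assembling:

S = [[3.5, 0.5, 3.4],
 [0.5, 2.9667, 1.4],
 [3.4, 1.4, 4.4]]


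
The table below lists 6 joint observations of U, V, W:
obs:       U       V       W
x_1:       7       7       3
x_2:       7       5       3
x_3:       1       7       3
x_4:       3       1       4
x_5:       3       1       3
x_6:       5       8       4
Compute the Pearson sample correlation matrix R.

Step 1 — column means:
  mean(U) = (7 + 7 + 1 + 3 + 3 + 5) / 6 = 26/6 = 4.3333
  mean(V) = (7 + 5 + 7 + 1 + 1 + 8) / 6 = 29/6 = 4.8333
  mean(W) = (3 + 3 + 3 + 4 + 3 + 4) / 6 = 20/6 = 3.3333

Step 2 — sample variances and covariances s[i,j] = (1/(n-1)) · Σ_k (x_{k,i} - mean_i) · (x_{k,j} - mean_j), with n-1 = 5:
  s[U,U] = ((2.6667)·(2.6667) + (2.6667)·(2.6667) + (-3.3333)·(-3.3333) + (-1.3333)·(-1.3333) + (-1.3333)·(-1.3333) + (0.6667)·(0.6667)) / 5 = 29.3333/5 = 5.8667
  s[U,V] = ((2.6667)·(2.1667) + (2.6667)·(0.1667) + (-3.3333)·(2.1667) + (-1.3333)·(-3.8333) + (-1.3333)·(-3.8333) + (0.6667)·(3.1667)) / 5 = 11.3333/5 = 2.2667
  s[U,W] = ((2.6667)·(-0.3333) + (2.6667)·(-0.3333) + (-3.3333)·(-0.3333) + (-1.3333)·(0.6667) + (-1.3333)·(-0.3333) + (0.6667)·(0.6667)) / 5 = -0.6667/5 = -0.1333
  s[V,V] = ((2.1667)·(2.1667) + (0.1667)·(0.1667) + (2.1667)·(2.1667) + (-3.8333)·(-3.8333) + (-3.8333)·(-3.8333) + (3.1667)·(3.1667)) / 5 = 48.8333/5 = 9.7667
  s[V,W] = ((2.1667)·(-0.3333) + (0.1667)·(-0.3333) + (2.1667)·(-0.3333) + (-3.8333)·(0.6667) + (-3.8333)·(-0.3333) + (3.1667)·(0.6667)) / 5 = -0.6667/5 = -0.1333
  s[W,W] = ((-0.3333)·(-0.3333) + (-0.3333)·(-0.3333) + (-0.3333)·(-0.3333) + (0.6667)·(0.6667) + (-0.3333)·(-0.3333) + (0.6667)·(0.6667)) / 5 = 1.3333/5 = 0.2667
  Sample standard deviations s_i = √(s[i,i]):
  s(U) = √(5.8667) = 2.4221
  s(V) = √(9.7667) = 3.1252
  s(W) = √(0.2667) = 0.5164

Step 3 — r_{ij} = s_{ij} / (s_i · s_j):
  r[U,U] = 1 (diagonal).
  r[U,V] = 2.2667 / (2.4221 · 3.1252) = 2.2667 / 7.5695 = 0.2994
  r[U,W] = -0.1333 / (2.4221 · 0.5164) = -0.1333 / 1.2508 = -0.1066
  r[V,V] = 1 (diagonal).
  r[V,W] = -0.1333 / (3.1252 · 0.5164) = -0.1333 / 1.6138 = -0.0826
  r[W,W] = 1 (diagonal).

R is symmetric with unit diagonal. Assembling:

R = [[1, 0.2994, -0.1066],
 [0.2994, 1, -0.0826],
 [-0.1066, -0.0826, 1]]


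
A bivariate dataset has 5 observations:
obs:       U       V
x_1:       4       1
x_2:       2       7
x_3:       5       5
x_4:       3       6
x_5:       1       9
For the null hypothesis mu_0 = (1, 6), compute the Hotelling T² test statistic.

Step 1 — sample mean vector:
  mean(U) = (4 + 2 + 5 + 3 + 1) / 5 = 15/5 = 3
  mean(V) = (1 + 7 + 5 + 6 + 9) / 5 = 28/5 = 5.6
  x̄ = (3, 5.6),  deviation x̄ - mu_0 = (3, 5.6) - (1, 6) = (2, -0.4).

Step 2 — sample covariance matrix, S[i,j] = (1/(n-1)) · Σ_k (x_{k,i} - mean_i) · (x_{k,j} - mean_j), divisor n-1 = 4:
  S[U,U] = ((1)·(1) + (-1)·(-1) + (2)·(2) + (0)·(0) + (-2)·(-2)) / 4 = 10/4 = 2.5
  S[U,V] = ((1)·(-4.6) + (-1)·(1.4) + (2)·(-0.6) + (0)·(0.4) + (-2)·(3.4)) / 4 = -14/4 = -3.5
  S[V,V] = ((-4.6)·(-4.6) + (1.4)·(1.4) + (-0.6)·(-0.6) + (0.4)·(0.4) + (3.4)·(3.4)) / 4 = 35.2/4 = 8.8
  S = [[2.5, -3.5],
 [-3.5, 8.8]].

Step 3 — invert S. det(S) = 2.5·8.8 - (-3.5)² = 9.75.
  S^{-1} = (1/det) · [[d, -b], [-b, a]] = [[0.9026, 0.359],
 [0.359, 0.2564]].

Step 4 — quadratic form (x̄ - mu_0)^T · S^{-1} · (x̄ - mu_0):
  S^{-1} · (x̄ - mu_0) = (1.6615, 0.6154),
  (x̄ - mu_0)^T · [...] = (2)·(1.6615) + (-0.4)·(0.6154) = 3.0769.

Step 5 — scale by n: T² = 5 · 3.0769 = 15.3846.

T² ≈ 15.3846


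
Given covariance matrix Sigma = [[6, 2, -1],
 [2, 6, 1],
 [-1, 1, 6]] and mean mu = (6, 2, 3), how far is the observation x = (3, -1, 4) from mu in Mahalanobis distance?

Step 1 — centre the observation: (x - mu) = (-3, -3, 1).

Step 2 — invert Sigma (cofactor / det for 3×3, or solve directly):
  Sigma^{-1} = [[0.1989, -0.0739, 0.0455],
 [-0.0739, 0.1989, -0.0455],
 [0.0455, -0.0455, 0.1818]].

Step 3 — form the quadratic (x - mu)^T · Sigma^{-1} · (x - mu):
  Sigma^{-1} · (x - mu) = (-0.3295, -0.4205, 0.1818).
  (x - mu)^T · [Sigma^{-1} · (x - mu)] = (-3)·(-0.3295) + (-3)·(-0.4205) + (1)·(0.1818) = 2.4318.

Step 4 — take square root: d = √(2.4318) ≈ 1.5594.

d(x, mu) = √(2.4318) ≈ 1.5594


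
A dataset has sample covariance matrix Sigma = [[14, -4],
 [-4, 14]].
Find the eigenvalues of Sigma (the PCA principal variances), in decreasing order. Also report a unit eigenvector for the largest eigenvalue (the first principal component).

Step 1 — characteristic polynomial of 2×2 Sigma:
  det(Sigma - λI) = λ² - trace · λ + det = 0.
  trace = 14 + 14 = 28, det = 14·14 - (-4)² = 180.
Step 2 — discriminant:
  Δ = trace² - 4·det = 784 - 720 = 64.
Step 3 — eigenvalues:
  λ = (trace ± √Δ)/2 = (28 ± 8)/2,
  λ_1 = 18,  λ_2 = 10.

Step 4 — unit eigenvector for λ_1: solve (Sigma - λ_1 I)v = 0. First row:
  (14 - 18)·v_x + (-4)·v_y = 0, i.e. (-4)·v_x + (-4)·v_y = 0,
  so v ∝ (b, λ_1 - a) = (-4, 4); multiply by -1 so the first entry is positive: u = (4, -4).
  ||u|| = √((4)² + (-4)²) = √(32) ≈ 5.6569,
  v_1 = u/||u|| ≈ (0.7071, -0.7071) (||v_1|| = 1).

λ_1 = 18,  λ_2 = 10;  v_1 ≈ (0.7071, -0.7071)


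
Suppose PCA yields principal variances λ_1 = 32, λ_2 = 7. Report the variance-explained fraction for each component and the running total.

Step 1 — total variance = trace(Sigma) = Σ λ_i = 32 + 7 = 39.

Step 2 — fraction explained by component i = λ_i / Σ λ:
  PC1: 32/39 = 0.8205
  PC2: 7/39 = 0.1795

Step 3 — cumulative fraction after k components = (λ_1 + ... + λ_k) / Σ λ:
  k = 1: 32/39 = 0.8205
  k = 2: (32 + 7)/39 = 39/39 = 1

Summary (fraction, with percent):

explained: PC1 0.8205 (82.05%), PC2 0.1795 (17.95%);  cumulative: 0.8205, 1


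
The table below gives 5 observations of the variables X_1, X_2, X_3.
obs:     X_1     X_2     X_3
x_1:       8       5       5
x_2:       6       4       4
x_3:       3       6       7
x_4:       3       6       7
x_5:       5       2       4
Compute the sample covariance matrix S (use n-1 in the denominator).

Step 1 — column means:
  mean(X_1) = (8 + 6 + 3 + 3 + 5) / 5 = 25/5 = 5
  mean(X_2) = (5 + 4 + 6 + 6 + 2) / 5 = 23/5 = 4.6
  mean(X_3) = (5 + 4 + 7 + 7 + 4) / 5 = 27/5 = 5.4

Step 2 — sample covariance S[i,j] = (1/(n-1)) · Σ_k (x_{k,i} - mean_i) · (x_{k,j} - mean_j), with n-1 = 4.
  S[X_1,X_1] = ((3)·(3) + (1)·(1) + (-2)·(-2) + (-2)·(-2) + (0)·(0)) / 4 = 18/4 = 4.5
  S[X_1,X_2] = ((3)·(0.4) + (1)·(-0.6) + (-2)·(1.4) + (-2)·(1.4) + (0)·(-2.6)) / 4 = -5/4 = -1.25
  S[X_1,X_3] = ((3)·(-0.4) + (1)·(-1.4) + (-2)·(1.6) + (-2)·(1.6) + (0)·(-1.4)) / 4 = -9/4 = -2.25
  S[X_2,X_2] = ((0.4)·(0.4) + (-0.6)·(-0.6) + (1.4)·(1.4) + (1.4)·(1.4) + (-2.6)·(-2.6)) / 4 = 11.2/4 = 2.8
  S[X_2,X_3] = ((0.4)·(-0.4) + (-0.6)·(-1.4) + (1.4)·(1.6) + (1.4)·(1.6) + (-2.6)·(-1.4)) / 4 = 8.8/4 = 2.2
  S[X_3,X_3] = ((-0.4)·(-0.4) + (-1.4)·(-1.4) + (1.6)·(1.6) + (1.6)·(1.6) + (-1.4)·(-1.4)) / 4 = 9.2/4 = 2.3

S is symmetric (S[j,i] = S[i,j]). Assembling:

S = [[4.5, -1.25, -2.25],
 [-1.25, 2.8, 2.2],
 [-2.25, 2.2, 2.3]]


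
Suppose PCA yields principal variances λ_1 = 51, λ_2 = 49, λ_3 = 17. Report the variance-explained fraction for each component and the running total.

Step 1 — total variance = trace(Sigma) = Σ λ_i = 51 + 49 + 17 = 117.

Step 2 — fraction explained by component i = λ_i / Σ λ:
  PC1: 51/117 = 0.4359
  PC2: 49/117 = 0.4188
  PC3: 17/117 = 0.1453

Step 3 — cumulative fraction after k components = (λ_1 + ... + λ_k) / Σ λ:
  k = 1: 51/117 = 0.4359
  k = 2: (51 + 49)/117 = 100/117 = 0.8547
  k = 3: (51 + 49 + 17)/117 = 117/117 = 1

Summary (fraction, with percent):

explained: PC1 0.4359 (43.59%), PC2 0.4188 (41.88%), PC3 0.1453 (14.53%);  cumulative: 0.4359, 0.8547, 1


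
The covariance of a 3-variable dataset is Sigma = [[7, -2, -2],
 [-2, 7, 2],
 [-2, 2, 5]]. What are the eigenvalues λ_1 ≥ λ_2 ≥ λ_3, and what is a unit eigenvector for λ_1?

Step 1 — characteristic polynomial p(λ) = det(λI - Sigma) = λ³ - tr·λ² + c_1·λ - det, where tr = trace, c_1 = sum of the principal 2×2 minors, det = det(Sigma):
  tr = 7 + 7 + 5 = 19,
  c_1 = (7·7 - (-2)²) + (7·5 - (-2)²) + (7·5 - (2)²) = 45 + 31 + 31 = 107,
  det = 7·(7·5 - (2)²) - (-2)·((-2)·5 - (2)·(-2)) + (-2)·((-2)·(2) - 7·(-2)) = 7·(31) - (-2)·(-6) + (-2)·(10) = 185.
  So p(λ) = λ³ - 19λ² + 107λ - 185.
Step 2 — look for an integer root (rational root theorem: any rational root is an integer divisor of 185). Testing λ = 5:
  p(5) = 125 - 475 + 535 - 185 = 0  ✓
  Dividing out (λ - 5): p(λ) = (λ - 5)(λ² - 14λ + 37).
Step 3 — remaining eigenvalues from the quadratic λ² - 14λ + 37 = 0:
  Δ = 14² - 4·37 = 196 - 148 = 48,  λ = (14 ± √48)/2 = (14 ± 6.9282)/2 ≈ 10.4641 or 3.5359.
  Sorted: λ_1 = 10.4641,  λ_2 = 5,  λ_3 = 3.5359  (check: sum = 19 = tr ✓).

Step 4 — unit eigenvector for λ_1 ≈ 10.4641: v spans the null space of (Sigma - λ_1 I), whose rows are
  r_1 = (-3.4641, -2, -2),  r_2 = (-2, -3.4641, 2),  r_3 = (-2, 2, -5.4641).
  v is orthogonal to every row, so take v ∝ r_1 × r_2 = ((-2)·(2) - (-2)·(-3.4641), (-2)·(-2) - (-3.4641)·(2), (-3.4641)·(-3.4641) - (-2)·(-2)) ≈ (-10.9282, 10.9282, 8).
  Rescale (multiply by -1 so the first nonzero entry is positive): u = (10.9282, -10.9282, -8).
  ||u|| = √((10.9282)² + (-10.9282)² + (-8)²) = √(302.8513) ≈ 17.4026,  v_1 = u/||u|| ≈ (0.628, -0.628, -0.4597) (||v_1|| = 1).

λ_1 = 10.4641,  λ_2 = 5,  λ_3 = 3.5359;  v_1 ≈ (0.628, -0.628, -0.4597)


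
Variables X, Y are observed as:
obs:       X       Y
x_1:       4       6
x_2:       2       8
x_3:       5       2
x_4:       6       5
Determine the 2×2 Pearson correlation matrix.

Step 1 — column means:
  mean(X) = (4 + 2 + 5 + 6) / 4 = 17/4 = 4.25
  mean(Y) = (6 + 8 + 2 + 5) / 4 = 21/4 = 5.25

Step 2 — sample variances and covariances s[i,j] = (1/(n-1)) · Σ_k (x_{k,i} - mean_i) · (x_{k,j} - mean_j), with n-1 = 3:
  s[X,X] = ((-0.25)·(-0.25) + (-2.25)·(-2.25) + (0.75)·(0.75) + (1.75)·(1.75)) / 3 = 8.75/3 = 2.9167
  s[X,Y] = ((-0.25)·(0.75) + (-2.25)·(2.75) + (0.75)·(-3.25) + (1.75)·(-0.25)) / 3 = -9.25/3 = -3.0833
  s[Y,Y] = ((0.75)·(0.75) + (2.75)·(2.75) + (-3.25)·(-3.25) + (-0.25)·(-0.25)) / 3 = 18.75/3 = 6.25
  Sample standard deviations s_i = √(s[i,i]):
  s(X) = √(2.9167) = 1.7078
  s(Y) = √(6.25) = 2.5

Step 3 — r_{ij} = s_{ij} / (s_i · s_j):
  r[X,X] = 1 (diagonal).
  r[X,Y] = -3.0833 / (1.7078 · 2.5) = -3.0833 / 4.2696 = -0.7222
  r[Y,Y] = 1 (diagonal).

R is symmetric with unit diagonal. Assembling:

R = [[1, -0.7222],
 [-0.7222, 1]]


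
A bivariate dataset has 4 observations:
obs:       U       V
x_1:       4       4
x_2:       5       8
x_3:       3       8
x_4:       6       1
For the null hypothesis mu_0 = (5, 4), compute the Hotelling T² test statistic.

Step 1 — sample mean vector:
  mean(U) = (4 + 5 + 3 + 6) / 4 = 18/4 = 4.5
  mean(V) = (4 + 8 + 8 + 1) / 4 = 21/4 = 5.25
  x̄ = (4.5, 5.25),  deviation x̄ - mu_0 = (4.5, 5.25) - (5, 4) = (-0.5, 1.25).

Step 2 — sample covariance matrix, S[i,j] = (1/(n-1)) · Σ_k (x_{k,i} - mean_i) · (x_{k,j} - mean_j), divisor n-1 = 3:
  S[U,U] = ((-0.5)·(-0.5) + (0.5)·(0.5) + (-1.5)·(-1.5) + (1.5)·(1.5)) / 3 = 5/3 = 1.6667
  S[U,V] = ((-0.5)·(-1.25) + (0.5)·(2.75) + (-1.5)·(2.75) + (1.5)·(-4.25)) / 3 = -8.5/3 = -2.8333
  S[V,V] = ((-1.25)·(-1.25) + (2.75)·(2.75) + (2.75)·(2.75) + (-4.25)·(-4.25)) / 3 = 34.75/3 = 11.5833
  S = [[1.6667, -2.8333],
 [-2.8333, 11.5833]].

Step 3 — invert S. det(S) = 1.6667·11.5833 - (-2.8333)² = 11.2778.
  S^{-1} = (1/det) · [[d, -b], [-b, a]] = [[1.0271, 0.2512],
 [0.2512, 0.1478]].

Step 4 — quadratic form (x̄ - mu_0)^T · S^{-1} · (x̄ - mu_0):
  S^{-1} · (x̄ - mu_0) = (-0.1995, 0.0591),
  (x̄ - mu_0)^T · [...] = (-0.5)·(-0.1995) + (1.25)·(0.0591) = 0.1736.

Step 5 — scale by n: T² = 4 · 0.1736 = 0.6946.

T² ≈ 0.6946


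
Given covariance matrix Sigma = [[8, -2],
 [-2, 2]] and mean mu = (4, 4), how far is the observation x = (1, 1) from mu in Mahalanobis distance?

Step 1 — centre the observation: (x - mu) = (-3, -3).

Step 2 — invert Sigma. det(Sigma) = 8·2 - (-2)² = 12.
  Sigma^{-1} = (1/det) · [[d, -b], [-b, a]] = [[0.1667, 0.1667],
 [0.1667, 0.6667]].

Step 3 — form the quadratic (x - mu)^T · Sigma^{-1} · (x - mu):
  Sigma^{-1} · (x - mu) = (-1, -2.5).
  (x - mu)^T · [Sigma^{-1} · (x - mu)] = (-3)·(-1) + (-3)·(-2.5) = 10.5.

Step 4 — take square root: d = √(10.5) ≈ 3.2404.

d(x, mu) = √(10.5) ≈ 3.2404


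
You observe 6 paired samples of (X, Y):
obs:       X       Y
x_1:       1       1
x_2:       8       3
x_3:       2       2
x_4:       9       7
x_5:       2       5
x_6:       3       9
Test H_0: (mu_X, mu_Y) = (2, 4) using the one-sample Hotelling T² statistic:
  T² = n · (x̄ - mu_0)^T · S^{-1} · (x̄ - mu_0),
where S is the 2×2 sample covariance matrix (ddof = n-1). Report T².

Step 1 — sample mean vector:
  mean(X) = (1 + 8 + 2 + 9 + 2 + 3) / 6 = 25/6 = 4.1667
  mean(Y) = (1 + 3 + 2 + 7 + 5 + 9) / 6 = 27/6 = 4.5
  x̄ = (4.1667, 4.5),  deviation x̄ - mu_0 = (4.1667, 4.5) - (2, 4) = (2.1667, 0.5).

Step 2 — sample covariance matrix, S[i,j] = (1/(n-1)) · Σ_k (x_{k,i} - mean_i) · (x_{k,j} - mean_j), divisor n-1 = 5:
  S[X,X] = ((-3.1667)·(-3.1667) + (3.8333)·(3.8333) + (-2.1667)·(-2.1667) + (4.8333)·(4.8333) + (-2.1667)·(-2.1667) + (-1.1667)·(-1.1667)) / 5 = 58.8333/5 = 11.7667
  S[X,Y] = ((-3.1667)·(-3.5) + (3.8333)·(-1.5) + (-2.1667)·(-2.5) + (4.8333)·(2.5) + (-2.1667)·(0.5) + (-1.1667)·(4.5)) / 5 = 16.5/5 = 3.3
  S[Y,Y] = ((-3.5)·(-3.5) + (-1.5)·(-1.5) + (-2.5)·(-2.5) + (2.5)·(2.5) + (0.5)·(0.5) + (4.5)·(4.5)) / 5 = 47.5/5 = 9.5
  S = [[11.7667, 3.3],
 [3.3, 9.5]].

Step 3 — invert S. det(S) = 11.7667·9.5 - (3.3)² = 100.8933.
  S^{-1} = (1/det) · [[d, -b], [-b, a]] = [[0.0942, -0.0327],
 [-0.0327, 0.1166]].

Step 4 — quadratic form (x̄ - mu_0)^T · S^{-1} · (x̄ - mu_0):
  S^{-1} · (x̄ - mu_0) = (0.1877, -0.0126),
  (x̄ - mu_0)^T · [...] = (2.1667)·(0.1877) + (0.5)·(-0.0126) = 0.4003.

Step 5 — scale by n: T² = 6 · 0.4003 = 2.4019.

T² ≈ 2.4019


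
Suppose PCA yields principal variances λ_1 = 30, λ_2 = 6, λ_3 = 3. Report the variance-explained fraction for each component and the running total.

Step 1 — total variance = trace(Sigma) = Σ λ_i = 30 + 6 + 3 = 39.

Step 2 — fraction explained by component i = λ_i / Σ λ:
  PC1: 30/39 = 0.7692
  PC2: 6/39 = 0.1538
  PC3: 3/39 = 0.0769

Step 3 — cumulative fraction after k components = (λ_1 + ... + λ_k) / Σ λ:
  k = 1: 30/39 = 0.7692
  k = 2: (30 + 6)/39 = 36/39 = 0.9231
  k = 3: (30 + 6 + 3)/39 = 39/39 = 1

Summary (fraction, with percent):

explained: PC1 0.7692 (76.92%), PC2 0.1538 (15.38%), PC3 0.0769 (7.69%);  cumulative: 0.7692, 0.9231, 1


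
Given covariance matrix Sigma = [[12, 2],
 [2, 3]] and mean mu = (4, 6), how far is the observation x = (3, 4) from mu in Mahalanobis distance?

Step 1 — centre the observation: (x - mu) = (-1, -2).

Step 2 — invert Sigma. det(Sigma) = 12·3 - (2)² = 32.
  Sigma^{-1} = (1/det) · [[d, -b], [-b, a]] = [[0.0938, -0.0625],
 [-0.0625, 0.375]].

Step 3 — form the quadratic (x - mu)^T · Sigma^{-1} · (x - mu):
  Sigma^{-1} · (x - mu) = (0.0312, -0.6875).
  (x - mu)^T · [Sigma^{-1} · (x - mu)] = (-1)·(0.0312) + (-2)·(-0.6875) = 1.3438.

Step 4 — take square root: d = √(1.3438) ≈ 1.1592.

d(x, mu) = √(1.3438) ≈ 1.1592


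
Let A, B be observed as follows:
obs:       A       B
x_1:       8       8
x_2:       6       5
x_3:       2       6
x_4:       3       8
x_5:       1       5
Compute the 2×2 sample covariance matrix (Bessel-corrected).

Step 1 — column means:
  mean(A) = (8 + 6 + 2 + 3 + 1) / 5 = 20/5 = 4
  mean(B) = (8 + 5 + 6 + 8 + 5) / 5 = 32/5 = 6.4

Step 2 — sample covariance S[i,j] = (1/(n-1)) · Σ_k (x_{k,i} - mean_i) · (x_{k,j} - mean_j), with n-1 = 4.
  S[A,A] = ((4)·(4) + (2)·(2) + (-2)·(-2) + (-1)·(-1) + (-3)·(-3)) / 4 = 34/4 = 8.5
  S[A,B] = ((4)·(1.6) + (2)·(-1.4) + (-2)·(-0.4) + (-1)·(1.6) + (-3)·(-1.4)) / 4 = 7/4 = 1.75
  S[B,B] = ((1.6)·(1.6) + (-1.4)·(-1.4) + (-0.4)·(-0.4) + (1.6)·(1.6) + (-1.4)·(-1.4)) / 4 = 9.2/4 = 2.3

S is symmetric (S[j,i] = S[i,j]). Assembling:

S = [[8.5, 1.75],
 [1.75, 2.3]]


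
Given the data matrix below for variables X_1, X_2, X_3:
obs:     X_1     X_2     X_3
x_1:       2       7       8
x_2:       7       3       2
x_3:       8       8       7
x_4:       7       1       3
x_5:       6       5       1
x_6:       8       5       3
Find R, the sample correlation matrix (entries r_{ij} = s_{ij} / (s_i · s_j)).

Step 1 — column means:
  mean(X_1) = (2 + 7 + 8 + 7 + 6 + 8) / 6 = 38/6 = 6.3333
  mean(X_2) = (7 + 3 + 8 + 1 + 5 + 5) / 6 = 29/6 = 4.8333
  mean(X_3) = (8 + 2 + 7 + 3 + 1 + 3) / 6 = 24/6 = 4

Step 2 — sample variances and covariances s[i,j] = (1/(n-1)) · Σ_k (x_{k,i} - mean_i) · (x_{k,j} - mean_j), with n-1 = 5:
  s[X_1,X_1] = ((-4.3333)·(-4.3333) + (0.6667)·(0.6667) + (1.6667)·(1.6667) + (0.6667)·(0.6667) + (-0.3333)·(-0.3333) + (1.6667)·(1.6667)) / 5 = 25.3333/5 = 5.0667
  s[X_1,X_2] = ((-4.3333)·(2.1667) + (0.6667)·(-1.8333) + (1.6667)·(3.1667) + (0.6667)·(-3.8333) + (-0.3333)·(0.1667) + (1.6667)·(0.1667)) / 5 = -7.6667/5 = -1.5333
  s[X_1,X_3] = ((-4.3333)·(4) + (0.6667)·(-2) + (1.6667)·(3) + (0.6667)·(-1) + (-0.3333)·(-3) + (1.6667)·(-1)) / 5 = -15/5 = -3
  s[X_2,X_2] = ((2.1667)·(2.1667) + (-1.8333)·(-1.8333) + (3.1667)·(3.1667) + (-3.8333)·(-3.8333) + (0.1667)·(0.1667) + (0.1667)·(0.1667)) / 5 = 32.8333/5 = 6.5667
  s[X_2,X_3] = ((2.1667)·(4) + (-1.8333)·(-2) + (3.1667)·(3) + (-3.8333)·(-1) + (0.1667)·(-3) + (0.1667)·(-1)) / 5 = 25/5 = 5
  s[X_3,X_3] = ((4)·(4) + (-2)·(-2) + (3)·(3) + (-1)·(-1) + (-3)·(-3) + (-1)·(-1)) / 5 = 40/5 = 8
  Sample standard deviations s_i = √(s[i,i]):
  s(X_1) = √(5.0667) = 2.2509
  s(X_2) = √(6.5667) = 2.5626
  s(X_3) = √(8) = 2.8284

Step 3 — r_{ij} = s_{ij} / (s_i · s_j):
  r[X_1,X_1] = 1 (diagonal).
  r[X_1,X_2] = -1.5333 / (2.2509 · 2.5626) = -1.5333 / 5.7681 = -0.2658
  r[X_1,X_3] = -3 / (2.2509 · 2.8284) = -3 / 6.3666 = -0.4712
  r[X_2,X_2] = 1 (diagonal).
  r[X_2,X_3] = 5 / (2.5626 · 2.8284) = 5 / 7.248 = 0.6898
  r[X_3,X_3] = 1 (diagonal).

R is symmetric with unit diagonal. Assembling:

R = [[1, -0.2658, -0.4712],
 [-0.2658, 1, 0.6898],
 [-0.4712, 0.6898, 1]]


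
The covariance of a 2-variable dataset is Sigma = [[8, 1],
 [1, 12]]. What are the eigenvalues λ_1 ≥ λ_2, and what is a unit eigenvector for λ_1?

Step 1 — characteristic polynomial of 2×2 Sigma:
  det(Sigma - λI) = λ² - trace · λ + det = 0.
  trace = 8 + 12 = 20, det = 8·12 - (1)² = 95.
Step 2 — discriminant:
  Δ = trace² - 4·det = 400 - 380 = 20.
Step 3 — eigenvalues:
  λ = (trace ± √Δ)/2 = (20 ± 4.4721)/2,
  λ_1 = 12.2361,  λ_2 = 7.7639.

Step 4 — unit eigenvector for λ_1: solve (Sigma - λ_1 I)v = 0. First row:
  (8 - 12.2361)·v_x + (1)·v_y = 0, i.e. (-4.2361)·v_x + (1)·v_y = 0,
  so v ∝ (b, λ_1 - a) = (1, 4.2361) = u.
  ||u|| = √((1)² + (4.2361)²) = √(18.9443) ≈ 4.3525,
  v_1 = u/||u|| ≈ (0.2298, 0.9732) (||v_1|| = 1).

λ_1 = 12.2361,  λ_2 = 7.7639;  v_1 ≈ (0.2298, 0.9732)


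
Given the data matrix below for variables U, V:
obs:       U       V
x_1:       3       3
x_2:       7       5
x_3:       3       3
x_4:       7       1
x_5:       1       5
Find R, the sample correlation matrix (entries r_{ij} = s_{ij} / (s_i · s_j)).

Step 1 — column means:
  mean(U) = (3 + 7 + 3 + 7 + 1) / 5 = 21/5 = 4.2
  mean(V) = (3 + 5 + 3 + 1 + 5) / 5 = 17/5 = 3.4

Step 2 — sample variances and covariances s[i,j] = (1/(n-1)) · Σ_k (x_{k,i} - mean_i) · (x_{k,j} - mean_j), with n-1 = 4:
  s[U,U] = ((-1.2)·(-1.2) + (2.8)·(2.8) + (-1.2)·(-1.2) + (2.8)·(2.8) + (-3.2)·(-3.2)) / 4 = 28.8/4 = 7.2
  s[U,V] = ((-1.2)·(-0.4) + (2.8)·(1.6) + (-1.2)·(-0.4) + (2.8)·(-2.4) + (-3.2)·(1.6)) / 4 = -6.4/4 = -1.6
  s[V,V] = ((-0.4)·(-0.4) + (1.6)·(1.6) + (-0.4)·(-0.4) + (-2.4)·(-2.4) + (1.6)·(1.6)) / 4 = 11.2/4 = 2.8
  Sample standard deviations s_i = √(s[i,i]):
  s(U) = √(7.2) = 2.6833
  s(V) = √(2.8) = 1.6733

Step 3 — r_{ij} = s_{ij} / (s_i · s_j):
  r[U,U] = 1 (diagonal).
  r[U,V] = -1.6 / (2.6833 · 1.6733) = -1.6 / 4.49 = -0.3563
  r[V,V] = 1 (diagonal).

R is symmetric with unit diagonal. Assembling:

R = [[1, -0.3563],
 [-0.3563, 1]]


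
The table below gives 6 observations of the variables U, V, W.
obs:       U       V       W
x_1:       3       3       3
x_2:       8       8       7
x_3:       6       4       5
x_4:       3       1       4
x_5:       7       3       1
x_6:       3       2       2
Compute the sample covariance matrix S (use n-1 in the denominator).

Step 1 — column means:
  mean(U) = (3 + 8 + 6 + 3 + 7 + 3) / 6 = 30/6 = 5
  mean(V) = (3 + 8 + 4 + 1 + 3 + 2) / 6 = 21/6 = 3.5
  mean(W) = (3 + 7 + 5 + 4 + 1 + 2) / 6 = 22/6 = 3.6667

Step 2 — sample covariance S[i,j] = (1/(n-1)) · Σ_k (x_{k,i} - mean_i) · (x_{k,j} - mean_j), with n-1 = 5.
  S[U,U] = ((-2)·(-2) + (3)·(3) + (1)·(1) + (-2)·(-2) + (2)·(2) + (-2)·(-2)) / 5 = 26/5 = 5.2
  S[U,V] = ((-2)·(-0.5) + (3)·(4.5) + (1)·(0.5) + (-2)·(-2.5) + (2)·(-0.5) + (-2)·(-1.5)) / 5 = 22/5 = 4.4
  S[U,W] = ((-2)·(-0.6667) + (3)·(3.3333) + (1)·(1.3333) + (-2)·(0.3333) + (2)·(-2.6667) + (-2)·(-1.6667)) / 5 = 10/5 = 2
  S[V,V] = ((-0.5)·(-0.5) + (4.5)·(4.5) + (0.5)·(0.5) + (-2.5)·(-2.5) + (-0.5)·(-0.5) + (-1.5)·(-1.5)) / 5 = 29.5/5 = 5.9
  S[V,W] = ((-0.5)·(-0.6667) + (4.5)·(3.3333) + (0.5)·(1.3333) + (-2.5)·(0.3333) + (-0.5)·(-2.6667) + (-1.5)·(-1.6667)) / 5 = 19/5 = 3.8
  S[W,W] = ((-0.6667)·(-0.6667) + (3.3333)·(3.3333) + (1.3333)·(1.3333) + (0.3333)·(0.3333) + (-2.6667)·(-2.6667) + (-1.6667)·(-1.6667)) / 5 = 23.3333/5 = 4.6667

S is symmetric (S[j,i] = S[i,j]). Assembling:

S = [[5.2, 4.4, 2],
 [4.4, 5.9, 3.8],
 [2, 3.8, 4.6667]]
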